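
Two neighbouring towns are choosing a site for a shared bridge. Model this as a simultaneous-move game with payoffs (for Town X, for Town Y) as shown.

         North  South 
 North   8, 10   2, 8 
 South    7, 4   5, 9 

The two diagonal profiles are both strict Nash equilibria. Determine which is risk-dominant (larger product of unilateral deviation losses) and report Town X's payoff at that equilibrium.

5

At both North: Town X loses 8 − 7 = 1 by deviating; Town Y loses 10 − 8 = 2. Product = 1·2 = 2.
At both South: Town X loses 5 − 2 = 3 by deviating; Town Y loses 9 − 4 = 5. Product = 3·5 = 15.
15 > 2, so both South is risk-dominant. Town X's payoff there is 5.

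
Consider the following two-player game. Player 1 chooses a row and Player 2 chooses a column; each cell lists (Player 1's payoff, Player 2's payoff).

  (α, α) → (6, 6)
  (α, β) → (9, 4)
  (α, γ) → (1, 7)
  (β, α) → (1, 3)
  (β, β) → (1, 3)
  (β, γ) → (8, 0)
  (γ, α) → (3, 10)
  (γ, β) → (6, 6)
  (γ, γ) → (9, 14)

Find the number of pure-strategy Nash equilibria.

Both γ: Player 1 gets 9 (best alternative 8); Player 2 gets 14 (best alternative 10). Neither deviates — NE.
Both β is not a NE: Player 1 would switch to α (9 > 1).
No other cell survives both best-response checks, so there is 1 pure NE.

1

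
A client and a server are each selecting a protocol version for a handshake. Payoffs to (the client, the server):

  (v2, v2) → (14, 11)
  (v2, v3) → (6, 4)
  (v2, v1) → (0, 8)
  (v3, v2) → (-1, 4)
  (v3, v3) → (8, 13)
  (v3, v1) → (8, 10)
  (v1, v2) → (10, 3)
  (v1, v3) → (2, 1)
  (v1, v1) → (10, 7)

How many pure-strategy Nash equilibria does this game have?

Both v2: the client gets 14 (best alternative 10); the server gets 11 (best alternative 8). Neither deviates — NE.
Both v3: the client gets 8 (best alternative 6); the server gets 13 (best alternative 10). Neither deviates — NE.
Both v1: the client gets 10 (best alternative 8); the server gets 7 (best alternative 3). Neither deviates — NE.
(v1, v2) is not a NE: the client would switch to v2 (14 > 10).
No other cell survives both best-response checks, so there are 3 pure NE.

3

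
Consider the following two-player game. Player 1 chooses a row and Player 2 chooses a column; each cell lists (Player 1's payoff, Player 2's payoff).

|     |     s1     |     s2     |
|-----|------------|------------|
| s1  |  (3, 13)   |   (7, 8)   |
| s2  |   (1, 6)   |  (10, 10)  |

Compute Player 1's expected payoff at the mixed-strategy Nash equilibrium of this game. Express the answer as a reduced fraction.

23/5

Player 2 mixes with probability q on s1, chosen so Player 1 is indifferent: 3q + 7(1−q) = 1q + 10(1−q) gives q = 3/5.
Player 1's expected payoff (from either row, since indifferent) is 3·3/5 + 7·2/5 = 23/5.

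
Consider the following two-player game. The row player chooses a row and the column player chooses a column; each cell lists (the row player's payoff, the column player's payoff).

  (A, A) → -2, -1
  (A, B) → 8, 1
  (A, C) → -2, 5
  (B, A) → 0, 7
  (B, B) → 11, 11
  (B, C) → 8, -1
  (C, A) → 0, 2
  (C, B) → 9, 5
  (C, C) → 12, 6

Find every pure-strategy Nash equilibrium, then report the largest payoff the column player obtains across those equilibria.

Both B is a pure NE (the row player: 11 ≥ 9; the column player: 11 ≥ 7). The column player gets 11.
Both C is a pure NE (the row player: 12 ≥ 8; the column player: 6 ≥ 5). The column player gets 6.
Every other cell has a profitable deviation for at least one player. Highest of {11, 6} is 11.

11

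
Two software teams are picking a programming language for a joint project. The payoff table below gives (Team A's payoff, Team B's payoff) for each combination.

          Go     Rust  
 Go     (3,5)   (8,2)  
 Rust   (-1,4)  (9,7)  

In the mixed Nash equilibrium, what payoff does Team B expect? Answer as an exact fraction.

Team A mixes with probability p on Go, chosen so Team B is indifferent: 5p + 4(1−p) = 2p + 7(1−p) gives p = 1/2.
Team B's expected payoff is 5·1/2 + 4·1/2 = 9/2.

9/2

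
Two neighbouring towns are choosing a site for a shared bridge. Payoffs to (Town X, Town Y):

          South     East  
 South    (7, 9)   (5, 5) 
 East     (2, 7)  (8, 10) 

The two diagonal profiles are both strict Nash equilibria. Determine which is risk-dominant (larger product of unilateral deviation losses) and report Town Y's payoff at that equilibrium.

9

At both South: Town X loses 7 − 2 = 5 by deviating; Town Y loses 9 − 5 = 4. Product = 5·4 = 20.
At both East: Town X loses 8 − 5 = 3 by deviating; Town Y loses 10 − 7 = 3. Product = 3·3 = 9.
20 > 9, so both South is risk-dominant. Town Y's payoff there is 9.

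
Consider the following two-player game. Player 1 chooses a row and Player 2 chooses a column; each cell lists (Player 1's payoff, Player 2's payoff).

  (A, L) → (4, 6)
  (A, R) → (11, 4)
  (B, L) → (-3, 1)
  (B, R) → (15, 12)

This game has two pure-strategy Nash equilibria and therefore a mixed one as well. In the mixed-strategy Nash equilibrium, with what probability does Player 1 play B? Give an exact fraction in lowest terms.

Player 1's mix p on A must make Player 2 indifferent between L and R.
Player 2's payoff from L: 6p + 1(1−p). From R: 4p + 12(1−p).
Set equal: 2p = 11(1−p) → p = 11/13.
Probability on B is 1 − 11/13 = 2/13.

2/13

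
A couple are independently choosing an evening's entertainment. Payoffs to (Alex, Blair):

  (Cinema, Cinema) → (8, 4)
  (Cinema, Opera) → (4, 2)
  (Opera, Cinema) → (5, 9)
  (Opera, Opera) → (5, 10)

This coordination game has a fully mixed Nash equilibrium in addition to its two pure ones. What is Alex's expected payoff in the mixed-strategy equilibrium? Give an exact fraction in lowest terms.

5

Blair mixes with probability q on Cinema, chosen so Alex is indifferent: 8q + 4(1−q) = 5q + 5(1−q) gives q = 1/4.
Alex's expected payoff (from either row, since indifferent) is 8·1/4 + 4·3/4 = 5.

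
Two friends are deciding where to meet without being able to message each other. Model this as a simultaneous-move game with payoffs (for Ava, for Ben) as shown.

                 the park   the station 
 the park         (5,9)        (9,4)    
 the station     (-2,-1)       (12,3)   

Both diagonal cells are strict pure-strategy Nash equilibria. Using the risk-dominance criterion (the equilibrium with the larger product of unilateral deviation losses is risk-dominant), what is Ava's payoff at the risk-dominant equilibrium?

5

At both the park: Ava loses 5 − (-2) = 7 by deviating; Ben loses 9 − 4 = 5. Product = 7·5 = 35.
At both the station: Ava loses 12 − 9 = 3 by deviating; Ben loses 3 − (-1) = 4. Product = 3·4 = 12.
35 > 12, so both the park is risk-dominant. Ava's payoff there is 5.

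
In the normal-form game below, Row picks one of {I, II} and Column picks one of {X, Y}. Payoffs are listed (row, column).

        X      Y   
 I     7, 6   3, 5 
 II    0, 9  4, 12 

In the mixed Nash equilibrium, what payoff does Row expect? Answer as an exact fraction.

Column mixes with probability q on X, chosen so Row is indifferent: 7q + 3(1−q) = 0q + 4(1−q) gives q = 1/8.
Row's expected payoff (from either row, since indifferent) is 7·1/8 + 3·7/8 = 7/2.

7/2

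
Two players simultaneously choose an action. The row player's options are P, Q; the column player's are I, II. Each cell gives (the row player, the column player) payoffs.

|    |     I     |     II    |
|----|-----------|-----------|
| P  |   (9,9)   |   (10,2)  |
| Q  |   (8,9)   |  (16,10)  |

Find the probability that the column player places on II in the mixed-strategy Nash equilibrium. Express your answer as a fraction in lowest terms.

1/7

The column player's mix q on I must make the row player indifferent between P and Q.
The row player's payoff from P: 9q + 10(1−q). From Q: 8q + 16(1−q).
Set equal: 1q = 6(1−q) → q = 6/7.
Probability on II is 1 − 6/7 = 1/7.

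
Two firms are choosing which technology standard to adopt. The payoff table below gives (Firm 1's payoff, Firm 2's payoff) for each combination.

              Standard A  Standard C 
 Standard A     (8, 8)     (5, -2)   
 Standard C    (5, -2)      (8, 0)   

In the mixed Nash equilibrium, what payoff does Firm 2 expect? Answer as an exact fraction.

-1/3

Firm 1 mixes with probability p on Standard A, chosen so Firm 2 is indifferent: 8p + (-2)(1−p) = (-2)p + 0(1−p) gives p = 1/6.
Firm 2's expected payoff is 8·1/6 + (-2)·5/6 = -1/3.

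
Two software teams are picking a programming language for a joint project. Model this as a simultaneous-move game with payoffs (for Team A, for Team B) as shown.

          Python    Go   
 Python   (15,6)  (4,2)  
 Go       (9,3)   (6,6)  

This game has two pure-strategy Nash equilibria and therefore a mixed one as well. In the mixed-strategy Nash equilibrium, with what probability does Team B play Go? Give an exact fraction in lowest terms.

3/4

Team B's mix q on Python must make Team A indifferent between Python and Go.
Team A's payoff from Python: 15q + 4(1−q). From Go: 9q + 6(1−q).
Set equal: 6q = 2(1−q) → q = 2/8 = 1/4.
Probability on Go is 1 − 1/4 = 3/4.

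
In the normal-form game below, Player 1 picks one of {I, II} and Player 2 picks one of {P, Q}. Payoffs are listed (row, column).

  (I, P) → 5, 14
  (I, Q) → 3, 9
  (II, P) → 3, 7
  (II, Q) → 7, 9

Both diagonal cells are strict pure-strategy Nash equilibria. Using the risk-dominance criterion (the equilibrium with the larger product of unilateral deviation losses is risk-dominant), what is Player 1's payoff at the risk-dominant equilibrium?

At (I, P): Player 1 loses 5 − 3 = 2 by deviating; Player 2 loses 14 − 9 = 5. Product = 2·5 = 10.
At (II, Q): Player 1 loses 7 − 3 = 4 by deviating; Player 2 loses 9 − 7 = 2. Product = 4·2 = 8.
10 > 8, so (I, P) is risk-dominant. Player 1's payoff there is 5.

5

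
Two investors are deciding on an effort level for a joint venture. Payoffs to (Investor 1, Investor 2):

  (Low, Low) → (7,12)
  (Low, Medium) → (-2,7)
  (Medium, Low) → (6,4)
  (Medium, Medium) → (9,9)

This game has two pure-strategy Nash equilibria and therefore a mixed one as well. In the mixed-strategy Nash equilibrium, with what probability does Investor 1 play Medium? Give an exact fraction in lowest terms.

Investor 1's mix p on Low must make Investor 2 indifferent between Low and Medium.
Investor 2's payoff from Low: 12p + 4(1−p). From Medium: 7p + 9(1−p).
Set equal: 5p = 5(1−p) → p = 5/10 = 1/2.
Probability on Medium is 1 − 1/2 = 1/2.

1/2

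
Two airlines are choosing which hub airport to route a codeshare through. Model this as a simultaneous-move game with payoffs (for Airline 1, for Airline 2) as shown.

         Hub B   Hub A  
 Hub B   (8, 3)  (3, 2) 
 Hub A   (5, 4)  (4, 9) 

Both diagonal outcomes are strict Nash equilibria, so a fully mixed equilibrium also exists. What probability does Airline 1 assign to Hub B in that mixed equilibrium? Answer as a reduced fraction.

5/6

Airline 1's mix p on Hub B must make Airline 2 indifferent between Hub B and Hub A.
Airline 2's payoff from Hub B: 3p + 4(1−p). From Hub A: 2p + 9(1−p).
Set equal: 1p = 5(1−p) → p = 5/6.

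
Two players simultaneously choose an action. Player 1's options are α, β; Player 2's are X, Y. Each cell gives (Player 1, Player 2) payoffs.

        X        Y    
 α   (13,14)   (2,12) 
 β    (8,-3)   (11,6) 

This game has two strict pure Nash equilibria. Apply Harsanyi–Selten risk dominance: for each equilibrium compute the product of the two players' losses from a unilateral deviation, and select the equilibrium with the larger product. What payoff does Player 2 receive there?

6

At (α, X): Player 1 loses 13 − 8 = 5 by deviating; Player 2 loses 14 − 12 = 2. Product = 5·2 = 10.
At (β, Y): Player 1 loses 11 − 2 = 9 by deviating; Player 2 loses 6 − (-3) = 9. Product = 9·9 = 81.
81 > 10, so (β, Y) is risk-dominant. Player 2's payoff there is 6.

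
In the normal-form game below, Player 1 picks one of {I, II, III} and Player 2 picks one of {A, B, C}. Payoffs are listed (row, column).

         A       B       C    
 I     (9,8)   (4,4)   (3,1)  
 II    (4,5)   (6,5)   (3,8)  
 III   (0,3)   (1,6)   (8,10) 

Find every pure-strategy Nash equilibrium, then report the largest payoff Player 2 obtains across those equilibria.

10

(I, A) is a pure NE (Player 1: 9 ≥ 4; Player 2: 8 ≥ 4). Player 2 gets 8.
(III, C) is a pure NE (Player 1: 8 ≥ 3; Player 2: 10 ≥ 6). Player 2 gets 10.
Every other cell has a profitable deviation for at least one player. Highest of {8, 10} is 10.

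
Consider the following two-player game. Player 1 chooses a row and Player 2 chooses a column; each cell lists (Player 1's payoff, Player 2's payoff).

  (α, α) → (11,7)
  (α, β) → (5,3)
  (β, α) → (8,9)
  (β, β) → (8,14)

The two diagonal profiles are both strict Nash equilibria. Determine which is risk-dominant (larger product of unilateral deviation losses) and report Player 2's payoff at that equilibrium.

At both α: Player 1 loses 11 − 8 = 3 by deviating; Player 2 loses 7 − 3 = 4. Product = 3·4 = 12.
At both β: Player 1 loses 8 − 5 = 3 by deviating; Player 2 loses 14 − 9 = 5. Product = 3·5 = 15.
15 > 12, so both β is risk-dominant. Player 2's payoff there is 14.

14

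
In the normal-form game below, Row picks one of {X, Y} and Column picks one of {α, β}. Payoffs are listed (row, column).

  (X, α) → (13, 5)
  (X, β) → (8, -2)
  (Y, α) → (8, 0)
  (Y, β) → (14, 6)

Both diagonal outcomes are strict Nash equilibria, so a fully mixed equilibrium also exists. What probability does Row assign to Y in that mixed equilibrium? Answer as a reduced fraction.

7/13

Row's mix p on X must make Column indifferent between α and β.
Column's payoff from α: 5p + 0(1−p). From β: (-2)p + 6(1−p).
Set equal: 7p = 6(1−p) → p = 6/13.
Probability on Y is 1 − 6/13 = 7/13.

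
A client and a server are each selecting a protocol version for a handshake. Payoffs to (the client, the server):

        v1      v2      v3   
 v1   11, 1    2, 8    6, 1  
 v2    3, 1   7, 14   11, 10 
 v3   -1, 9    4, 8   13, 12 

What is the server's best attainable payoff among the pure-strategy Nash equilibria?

14

Both v2 is a pure NE (the client: 7 ≥ 4; the server: 14 ≥ 10). The server gets 14.
Both v3 is a pure NE (the client: 13 ≥ 11; the server: 12 ≥ 9). The server gets 12.
Every other cell has a profitable deviation for at least one player. Highest of {14, 12} is 14.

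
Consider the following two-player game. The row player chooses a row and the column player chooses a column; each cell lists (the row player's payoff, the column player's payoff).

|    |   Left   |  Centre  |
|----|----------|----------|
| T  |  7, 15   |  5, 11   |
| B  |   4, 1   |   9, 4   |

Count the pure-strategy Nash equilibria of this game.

2

(T, Left): the row player gets 7 (best alternative 4); the column player gets 15 (best alternative 11). Neither deviates — NE.
(B, Centre): the row player gets 9 (best alternative 5); the column player gets 4 (best alternative 1). Neither deviates — NE.
(T, Centre) is not a NE: the row player would switch to B (9 > 5).
No other cell survives both best-response checks, so there are 2 pure NE.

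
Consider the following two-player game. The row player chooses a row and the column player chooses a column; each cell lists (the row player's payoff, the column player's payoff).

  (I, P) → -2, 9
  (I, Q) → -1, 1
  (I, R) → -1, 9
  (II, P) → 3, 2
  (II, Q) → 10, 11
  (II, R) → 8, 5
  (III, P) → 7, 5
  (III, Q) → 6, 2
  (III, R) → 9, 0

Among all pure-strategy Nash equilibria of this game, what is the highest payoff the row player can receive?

(II, Q) is a pure NE (the row player: 10 ≥ 6; the column player: 11 ≥ 5). The row player gets 10.
(III, P) is a pure NE (the row player: 7 ≥ 3; the column player: 5 ≥ 2). The row player gets 7.
Every other cell has a profitable deviation for at least one player. Highest of {10, 7} is 10.

10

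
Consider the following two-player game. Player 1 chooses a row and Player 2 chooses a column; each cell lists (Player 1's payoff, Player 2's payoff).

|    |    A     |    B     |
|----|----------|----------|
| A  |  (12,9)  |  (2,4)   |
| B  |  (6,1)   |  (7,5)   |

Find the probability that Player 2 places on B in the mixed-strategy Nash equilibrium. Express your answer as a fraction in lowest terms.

Player 2's mix q on A must make Player 1 indifferent between A and B.
Player 1's payoff from A: 12q + 2(1−q). From B: 6q + 7(1−q).
Set equal: 6q = 5(1−q) → q = 5/11.
Probability on B is 1 − 5/11 = 6/11.

6/11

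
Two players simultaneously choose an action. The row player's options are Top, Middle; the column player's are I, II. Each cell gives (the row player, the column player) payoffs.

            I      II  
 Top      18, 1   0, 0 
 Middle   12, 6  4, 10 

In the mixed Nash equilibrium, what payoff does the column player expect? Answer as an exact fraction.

2

The row player mixes with probability p on Top, chosen so the column player is indifferent: 1p + 6(1−p) = 0p + 10(1−p) gives p = 4/5.
The column player's expected payoff is 1·4/5 + 6·1/5 = 2.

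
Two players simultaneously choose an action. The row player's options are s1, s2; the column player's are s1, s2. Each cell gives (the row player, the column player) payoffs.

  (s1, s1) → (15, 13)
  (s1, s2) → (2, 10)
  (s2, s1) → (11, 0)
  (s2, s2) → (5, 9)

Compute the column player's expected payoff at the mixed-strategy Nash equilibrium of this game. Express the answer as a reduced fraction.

The row player mixes with probability p on s1, chosen so the column player is indifferent: 13p + 0(1−p) = 10p + 9(1−p) gives p = 3/4.
The column player's expected payoff is 13·3/4 + 0·1/4 = 39/4.

39/4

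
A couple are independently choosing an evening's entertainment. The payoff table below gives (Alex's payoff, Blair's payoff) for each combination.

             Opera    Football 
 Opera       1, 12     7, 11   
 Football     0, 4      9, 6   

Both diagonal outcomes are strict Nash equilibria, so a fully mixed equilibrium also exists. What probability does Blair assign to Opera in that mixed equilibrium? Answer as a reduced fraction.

Blair's mix q on Opera must make Alex indifferent between Opera and Football.
Alex's payoff from Opera: 1q + 7(1−q). From Football: 0q + 9(1−q).
Set equal: 1q = 2(1−q) → q = 2/3.

2/3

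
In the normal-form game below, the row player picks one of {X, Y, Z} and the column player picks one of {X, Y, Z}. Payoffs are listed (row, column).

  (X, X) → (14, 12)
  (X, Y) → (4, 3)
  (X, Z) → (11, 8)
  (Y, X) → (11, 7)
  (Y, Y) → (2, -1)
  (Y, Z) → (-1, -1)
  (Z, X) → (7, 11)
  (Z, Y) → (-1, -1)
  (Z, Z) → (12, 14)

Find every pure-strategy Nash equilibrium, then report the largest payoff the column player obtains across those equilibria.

14

Both X is a pure NE (the row player: 14 ≥ 11; the column player: 12 ≥ 8). The column player gets 12.
Both Z is a pure NE (the row player: 12 ≥ 11; the column player: 14 ≥ 11). The column player gets 14.
Every other cell has a profitable deviation for at least one player. Highest of {12, 14} is 14.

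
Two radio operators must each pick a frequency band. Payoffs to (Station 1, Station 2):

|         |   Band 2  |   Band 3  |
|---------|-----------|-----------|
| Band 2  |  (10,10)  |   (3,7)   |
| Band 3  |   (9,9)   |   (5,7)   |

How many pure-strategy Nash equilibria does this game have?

Both Band 2: Station 1 gets 10 (best alternative 9); Station 2 gets 10 (best alternative 7). Neither deviates — NE.
Both Band 3 is not a NE: Station 2 would switch to Band 2 (9 > 7).
No other cell survives both best-response checks, so there is 1 pure NE.

1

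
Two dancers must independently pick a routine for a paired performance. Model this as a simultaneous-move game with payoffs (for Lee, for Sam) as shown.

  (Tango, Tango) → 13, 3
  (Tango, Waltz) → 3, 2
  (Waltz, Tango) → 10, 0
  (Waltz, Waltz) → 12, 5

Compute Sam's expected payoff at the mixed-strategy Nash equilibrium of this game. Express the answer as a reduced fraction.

Lee mixes with probability p on Tango, chosen so Sam is indifferent: 3p + 0(1−p) = 2p + 5(1−p) gives p = 5/6.
Sam's expected payoff is 3·5/6 + 0·1/6 = 5/2.

5/2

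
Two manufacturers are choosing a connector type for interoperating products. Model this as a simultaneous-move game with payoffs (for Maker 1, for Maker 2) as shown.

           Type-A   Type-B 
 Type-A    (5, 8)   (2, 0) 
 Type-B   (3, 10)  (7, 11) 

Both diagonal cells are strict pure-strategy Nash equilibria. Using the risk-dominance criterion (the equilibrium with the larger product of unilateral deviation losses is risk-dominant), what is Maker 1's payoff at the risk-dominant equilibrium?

5

At both Type-A: Maker 1 loses 5 − 3 = 2 by deviating; Maker 2 loses 8 − 0 = 8. Product = 2·8 = 16.
At both Type-B: Maker 1 loses 7 − 2 = 5 by deviating; Maker 2 loses 11 − 10 = 1. Product = 5·1 = 5.
16 > 5, so both Type-A is risk-dominant. Maker 1's payoff there is 5.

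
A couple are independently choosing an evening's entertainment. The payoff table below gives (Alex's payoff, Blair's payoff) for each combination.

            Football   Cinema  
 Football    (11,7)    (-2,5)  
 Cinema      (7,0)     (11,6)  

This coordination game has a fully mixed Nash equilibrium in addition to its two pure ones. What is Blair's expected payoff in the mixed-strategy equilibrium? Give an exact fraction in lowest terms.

Alex mixes with probability p on Football, chosen so Blair is indifferent: 7p + 0(1−p) = 5p + 6(1−p) gives p = 3/4.
Blair's expected payoff is 7·3/4 + 0·1/4 = 21/4.

21/4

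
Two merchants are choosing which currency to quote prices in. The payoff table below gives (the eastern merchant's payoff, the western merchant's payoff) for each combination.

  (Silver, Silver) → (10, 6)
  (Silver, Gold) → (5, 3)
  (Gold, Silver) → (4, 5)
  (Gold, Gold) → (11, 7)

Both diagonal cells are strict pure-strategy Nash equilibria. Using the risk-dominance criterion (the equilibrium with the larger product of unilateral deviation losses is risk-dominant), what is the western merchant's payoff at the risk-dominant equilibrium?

At both Silver: the eastern merchant loses 10 − 4 = 6 by deviating; the western merchant loses 6 − 3 = 3. Product = 6·3 = 18.
At both Gold: the eastern merchant loses 11 − 5 = 6 by deviating; the western merchant loses 7 − 5 = 2. Product = 6·2 = 12.
18 > 12, so both Silver is risk-dominant. The western merchant's payoff there is 6.

6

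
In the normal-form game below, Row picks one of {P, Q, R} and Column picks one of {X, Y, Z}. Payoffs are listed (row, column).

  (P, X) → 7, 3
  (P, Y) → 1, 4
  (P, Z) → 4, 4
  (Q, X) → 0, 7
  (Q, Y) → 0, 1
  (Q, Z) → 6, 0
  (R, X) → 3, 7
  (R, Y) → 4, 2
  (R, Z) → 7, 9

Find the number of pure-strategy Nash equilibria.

1

(R, Z): Row gets 7 (best alternative 6); Column gets 9 (best alternative 7). Neither deviates — NE.
(Q, Y) is not a NE: Row would switch to R (4 > 0).
No other cell survives both best-response checks, so there is 1 pure NE.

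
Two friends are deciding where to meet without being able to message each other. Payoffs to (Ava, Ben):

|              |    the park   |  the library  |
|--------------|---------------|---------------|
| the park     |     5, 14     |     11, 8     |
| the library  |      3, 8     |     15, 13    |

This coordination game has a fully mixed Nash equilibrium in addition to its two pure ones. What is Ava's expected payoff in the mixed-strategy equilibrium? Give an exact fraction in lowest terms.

7

Ben mixes with probability q on the park, chosen so Ava is indifferent: 5q + 11(1−q) = 3q + 15(1−q) gives q = 2/3.
Ava's expected payoff (from either row, since indifferent) is 5·2/3 + 11·1/3 = 7.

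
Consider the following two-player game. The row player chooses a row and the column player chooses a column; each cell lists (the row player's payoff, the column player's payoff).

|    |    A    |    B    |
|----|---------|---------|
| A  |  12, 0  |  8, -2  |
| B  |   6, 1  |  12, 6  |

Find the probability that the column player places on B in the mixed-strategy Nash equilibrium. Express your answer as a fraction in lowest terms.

3/5

The column player's mix q on A must make the row player indifferent between A and B.
The row player's payoff from A: 12q + 8(1−q). From B: 6q + 12(1−q).
Set equal: 6q = 4(1−q) → q = 4/10 = 2/5.
Probability on B is 1 − 2/5 = 3/5.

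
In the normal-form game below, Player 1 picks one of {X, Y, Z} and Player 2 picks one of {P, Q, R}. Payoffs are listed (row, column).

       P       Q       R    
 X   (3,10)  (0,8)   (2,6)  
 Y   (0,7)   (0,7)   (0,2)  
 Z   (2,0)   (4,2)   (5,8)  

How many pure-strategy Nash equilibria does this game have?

2

(X, P): Player 1 gets 3 (best alternative 2); Player 2 gets 10 (best alternative 8). Neither deviates — NE.
(Z, R): Player 1 gets 5 (best alternative 2); Player 2 gets 8 (best alternative 2). Neither deviates — NE.
(Y, Q) is not a NE: Player 1 would switch to Z (4 > 0).
No other cell survives both best-response checks, so there are 2 pure NE.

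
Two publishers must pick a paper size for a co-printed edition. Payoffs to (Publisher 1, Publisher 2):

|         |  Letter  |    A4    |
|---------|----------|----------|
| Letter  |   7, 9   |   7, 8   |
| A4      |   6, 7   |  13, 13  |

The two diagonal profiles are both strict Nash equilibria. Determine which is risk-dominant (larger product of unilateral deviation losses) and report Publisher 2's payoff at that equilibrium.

13

At both Letter: Publisher 1 loses 7 − 6 = 1 by deviating; Publisher 2 loses 9 − 8 = 1. Product = 1·1 = 1.
At both A4: Publisher 1 loses 13 − 7 = 6 by deviating; Publisher 2 loses 13 − 7 = 6. Product = 6·6 = 36.
36 > 1, so both A4 is risk-dominant. Publisher 2's payoff there is 13.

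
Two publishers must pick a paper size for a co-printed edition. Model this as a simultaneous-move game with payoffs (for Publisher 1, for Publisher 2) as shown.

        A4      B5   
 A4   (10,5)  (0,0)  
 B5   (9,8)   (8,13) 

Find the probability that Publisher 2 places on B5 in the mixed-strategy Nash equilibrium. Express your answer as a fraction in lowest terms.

Publisher 2's mix q on A4 must make Publisher 1 indifferent between A4 and B5.
Publisher 1's payoff from A4: 10q + 0(1−q). From B5: 9q + 8(1−q).
Set equal: 1q = 8(1−q) → q = 8/9.
Probability on B5 is 1 − 8/9 = 1/9.

1/9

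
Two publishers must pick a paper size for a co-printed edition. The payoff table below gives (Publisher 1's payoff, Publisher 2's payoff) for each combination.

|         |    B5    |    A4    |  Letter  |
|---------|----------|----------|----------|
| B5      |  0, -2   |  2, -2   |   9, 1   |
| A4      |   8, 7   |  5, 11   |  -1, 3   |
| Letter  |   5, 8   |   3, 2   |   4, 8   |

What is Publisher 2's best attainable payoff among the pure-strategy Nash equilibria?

11

(B5, Letter) is a pure NE (Publisher 1: 9 ≥ 4; Publisher 2: 1 ≥ -2). Publisher 2 gets 1.
Both A4 is a pure NE (Publisher 1: 5 ≥ 3; Publisher 2: 11 ≥ 7). Publisher 2 gets 11.
Every other cell has a profitable deviation for at least one player. Highest of {1, 11} is 11.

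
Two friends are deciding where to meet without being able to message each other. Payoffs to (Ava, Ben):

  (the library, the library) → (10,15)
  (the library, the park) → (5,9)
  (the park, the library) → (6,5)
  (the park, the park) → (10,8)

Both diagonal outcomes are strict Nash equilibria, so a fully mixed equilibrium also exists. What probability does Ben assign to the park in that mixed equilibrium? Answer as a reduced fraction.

Ben's mix q on the library must make Ava indifferent between the library and the park.
Ava's payoff from the library: 10q + 5(1−q). From the park: 6q + 10(1−q).
Set equal: 4q = 5(1−q) → q = 5/9.
Probability on the park is 1 − 5/9 = 4/9.

4/9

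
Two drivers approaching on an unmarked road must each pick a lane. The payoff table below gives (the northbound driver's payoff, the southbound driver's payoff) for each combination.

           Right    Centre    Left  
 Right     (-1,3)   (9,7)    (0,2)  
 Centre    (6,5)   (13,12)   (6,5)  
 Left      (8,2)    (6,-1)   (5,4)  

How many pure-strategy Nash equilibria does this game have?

Both Centre: the northbound driver gets 13 (best alternative 9); the southbound driver gets 12 (best alternative 5). Neither deviates — NE.
Both Right is not a NE: the northbound driver would switch to Left (8 > -1).
No other cell survives both best-response checks, so there is 1 pure NE.

1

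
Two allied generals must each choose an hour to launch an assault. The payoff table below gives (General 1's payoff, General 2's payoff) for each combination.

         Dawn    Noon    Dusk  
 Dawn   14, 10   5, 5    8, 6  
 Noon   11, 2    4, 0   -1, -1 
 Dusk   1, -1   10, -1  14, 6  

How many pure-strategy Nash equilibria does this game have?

2

Both Dawn: General 1 gets 14 (best alternative 11); General 2 gets 10 (best alternative 6). Neither deviates — NE.
Both Dusk: General 1 gets 14 (best alternative 8); General 2 gets 6 (best alternative -1). Neither deviates — NE.
Both Noon is not a NE: General 1 would switch to Dusk (10 > 4).
No other cell survives both best-response checks, so there are 2 pure NE.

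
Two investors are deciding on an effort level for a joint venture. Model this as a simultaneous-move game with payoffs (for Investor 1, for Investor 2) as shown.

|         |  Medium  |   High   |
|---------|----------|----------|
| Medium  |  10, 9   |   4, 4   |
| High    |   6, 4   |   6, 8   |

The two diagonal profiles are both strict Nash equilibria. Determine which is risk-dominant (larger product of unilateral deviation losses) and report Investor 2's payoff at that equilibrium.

At both Medium: Investor 1 loses 10 − 6 = 4 by deviating; Investor 2 loses 9 − 4 = 5. Product = 4·5 = 20.
At both High: Investor 1 loses 6 − 4 = 2 by deviating; Investor 2 loses 8 − 4 = 4. Product = 2·4 = 8.
20 > 8, so both Medium is risk-dominant. Investor 2's payoff there is 9.

9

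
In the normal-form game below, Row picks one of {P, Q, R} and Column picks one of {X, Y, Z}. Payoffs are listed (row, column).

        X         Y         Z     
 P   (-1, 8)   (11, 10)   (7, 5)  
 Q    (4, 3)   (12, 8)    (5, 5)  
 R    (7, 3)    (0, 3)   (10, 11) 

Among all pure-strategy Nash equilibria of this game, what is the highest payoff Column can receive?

(Q, Y) is a pure NE (Row: 12 ≥ 11; Column: 8 ≥ 5). Column gets 8.
(R, Z) is a pure NE (Row: 10 ≥ 7; Column: 11 ≥ 3). Column gets 11.
Every other cell has a profitable deviation for at least one player. Highest of {8, 11} is 11.

11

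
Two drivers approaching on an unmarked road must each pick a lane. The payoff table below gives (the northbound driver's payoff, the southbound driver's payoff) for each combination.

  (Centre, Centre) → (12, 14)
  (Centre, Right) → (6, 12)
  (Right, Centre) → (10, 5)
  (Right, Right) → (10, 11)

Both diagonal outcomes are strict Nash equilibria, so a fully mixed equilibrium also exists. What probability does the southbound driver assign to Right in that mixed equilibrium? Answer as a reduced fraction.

1/3

The southbound driver's mix q on Centre must make the northbound driver indifferent between Centre and Right.
The northbound driver's payoff from Centre: 12q + 6(1−q). From Right: 10q + 10(1−q).
Set equal: 2q = 4(1−q) → q = 4/6 = 2/3.
Probability on Right is 1 − 2/3 = 1/3.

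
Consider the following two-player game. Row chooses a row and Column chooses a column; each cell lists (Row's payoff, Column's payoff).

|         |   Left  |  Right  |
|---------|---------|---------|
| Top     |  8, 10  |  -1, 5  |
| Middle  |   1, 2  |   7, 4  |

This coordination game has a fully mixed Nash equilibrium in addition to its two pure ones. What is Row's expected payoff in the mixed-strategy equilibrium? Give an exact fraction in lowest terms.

19/5

Column mixes with probability q on Left, chosen so Row is indifferent: 8q + (-1)(1−q) = 1q + 7(1−q) gives q = 8/15.
Row's expected payoff (from either row, since indifferent) is 8·8/15 + (-1)·7/15 = 19/5.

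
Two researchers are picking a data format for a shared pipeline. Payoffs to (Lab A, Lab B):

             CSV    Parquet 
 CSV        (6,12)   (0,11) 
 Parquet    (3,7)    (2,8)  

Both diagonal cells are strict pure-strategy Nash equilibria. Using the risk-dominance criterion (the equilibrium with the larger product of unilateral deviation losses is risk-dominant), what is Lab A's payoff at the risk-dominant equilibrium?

At both CSV: Lab A loses 6 − 3 = 3 by deviating; Lab B loses 12 − 11 = 1. Product = 3·1 = 3.
At both Parquet: Lab A loses 2 − 0 = 2 by deviating; Lab B loses 8 − 7 = 1. Product = 2·1 = 2.
3 > 2, so both CSV is risk-dominant. Lab A's payoff there is 6.

6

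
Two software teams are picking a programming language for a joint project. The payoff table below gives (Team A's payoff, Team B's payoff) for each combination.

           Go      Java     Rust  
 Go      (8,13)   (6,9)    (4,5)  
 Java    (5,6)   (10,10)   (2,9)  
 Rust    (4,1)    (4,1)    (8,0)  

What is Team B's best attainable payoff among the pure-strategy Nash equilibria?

Both Go is a pure NE (Team A: 8 ≥ 5; Team B: 13 ≥ 9). Team B gets 13.
Both Java is a pure NE (Team A: 10 ≥ 6; Team B: 10 ≥ 9). Team B gets 10.
Every other cell has a profitable deviation for at least one player. Highest of {13, 10} is 13.

13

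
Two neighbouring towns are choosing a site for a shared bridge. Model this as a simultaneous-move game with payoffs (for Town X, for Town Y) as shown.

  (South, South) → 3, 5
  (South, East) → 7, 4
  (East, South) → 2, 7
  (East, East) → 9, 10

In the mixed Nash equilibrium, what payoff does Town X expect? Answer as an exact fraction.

Town Y mixes with probability q on South, chosen so Town X is indifferent: 3q + 7(1−q) = 2q + 9(1−q) gives q = 2/3.
Town X's expected payoff (from either row, since indifferent) is 3·2/3 + 7·1/3 = 13/3.

13/3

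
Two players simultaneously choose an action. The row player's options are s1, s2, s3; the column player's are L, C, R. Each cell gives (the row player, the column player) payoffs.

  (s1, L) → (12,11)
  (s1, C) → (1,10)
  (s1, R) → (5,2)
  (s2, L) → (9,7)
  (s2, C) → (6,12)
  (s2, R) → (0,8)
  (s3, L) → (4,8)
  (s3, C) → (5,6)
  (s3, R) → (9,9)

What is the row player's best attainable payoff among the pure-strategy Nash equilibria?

(s1, L) is a pure NE (the row player: 12 ≥ 9; the column player: 11 ≥ 10). The row player gets 12.
(s2, C) is a pure NE (the row player: 6 ≥ 5; the column player: 12 ≥ 8). The row player gets 6.
(s3, R) is a pure NE (the row player: 9 ≥ 5; the column player: 9 ≥ 8). The row player gets 9.
Every other cell has a profitable deviation for at least one player. Highest of {12, 6, 9} is 12.

12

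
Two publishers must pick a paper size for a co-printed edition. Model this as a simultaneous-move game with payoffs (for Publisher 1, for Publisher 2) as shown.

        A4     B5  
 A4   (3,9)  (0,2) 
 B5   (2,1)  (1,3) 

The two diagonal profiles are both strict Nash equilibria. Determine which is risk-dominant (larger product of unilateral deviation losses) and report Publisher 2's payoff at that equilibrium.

At both A4: Publisher 1 loses 3 − 2 = 1 by deviating; Publisher 2 loses 9 − 2 = 7. Product = 1·7 = 7.
At both B5: Publisher 1 loses 1 − 0 = 1 by deviating; Publisher 2 loses 3 − 1 = 2. Product = 1·2 = 2.
7 > 2, so both A4 is risk-dominant. Publisher 2's payoff there is 9.

9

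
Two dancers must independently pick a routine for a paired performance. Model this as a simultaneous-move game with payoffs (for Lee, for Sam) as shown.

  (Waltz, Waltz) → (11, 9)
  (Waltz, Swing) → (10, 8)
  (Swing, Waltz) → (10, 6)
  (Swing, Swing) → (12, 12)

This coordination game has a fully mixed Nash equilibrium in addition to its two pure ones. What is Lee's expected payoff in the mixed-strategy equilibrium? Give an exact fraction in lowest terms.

32/3

Sam mixes with probability q on Waltz, chosen so Lee is indifferent: 11q + 10(1−q) = 10q + 12(1−q) gives q = 2/3.
Lee's expected payoff (from either row, since indifferent) is 11·2/3 + 10·1/3 = 32/3.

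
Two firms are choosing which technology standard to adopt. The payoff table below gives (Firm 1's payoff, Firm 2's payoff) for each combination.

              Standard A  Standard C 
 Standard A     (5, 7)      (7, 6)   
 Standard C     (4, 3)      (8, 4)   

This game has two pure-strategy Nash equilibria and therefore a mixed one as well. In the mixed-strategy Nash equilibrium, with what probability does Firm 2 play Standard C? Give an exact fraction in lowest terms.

Firm 2's mix q on Standard A must make Firm 1 indifferent between Standard A and Standard C.
Firm 1's payoff from Standard A: 5q + 7(1−q). From Standard C: 4q + 8(1−q).
Set equal: 1q = 1(1−q) → q = 1/2.
Probability on Standard C is 1 − 1/2 = 1/2.

1/2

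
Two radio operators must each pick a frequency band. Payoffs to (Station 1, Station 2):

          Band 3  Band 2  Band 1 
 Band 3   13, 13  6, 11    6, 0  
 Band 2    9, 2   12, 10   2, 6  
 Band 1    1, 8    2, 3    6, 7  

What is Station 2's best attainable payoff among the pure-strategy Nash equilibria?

13

Both Band 3 is a pure NE (Station 1: 13 ≥ 9; Station 2: 13 ≥ 11). Station 2 gets 13.
Both Band 2 is a pure NE (Station 1: 12 ≥ 6; Station 2: 10 ≥ 6). Station 2 gets 10.
Every other cell has a profitable deviation for at least one player. Highest of {13, 10} is 13.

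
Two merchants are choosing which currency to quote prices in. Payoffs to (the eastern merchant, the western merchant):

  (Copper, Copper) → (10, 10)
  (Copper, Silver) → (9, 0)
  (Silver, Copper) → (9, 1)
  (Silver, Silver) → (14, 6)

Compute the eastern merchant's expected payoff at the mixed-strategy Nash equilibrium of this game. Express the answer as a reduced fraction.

59/6

The western merchant mixes with probability q on Copper, chosen so the eastern merchant is indifferent: 10q + 9(1−q) = 9q + 14(1−q) gives q = 5/6.
The eastern merchant's expected payoff (from either row, since indifferent) is 10·5/6 + 9·1/6 = 59/6.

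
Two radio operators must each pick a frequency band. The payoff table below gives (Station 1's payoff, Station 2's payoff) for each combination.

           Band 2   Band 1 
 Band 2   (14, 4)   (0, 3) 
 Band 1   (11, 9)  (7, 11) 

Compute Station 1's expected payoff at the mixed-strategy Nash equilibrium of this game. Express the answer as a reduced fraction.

Station 2 mixes with probability q on Band 2, chosen so Station 1 is indifferent: 14q + 0(1−q) = 11q + 7(1−q) gives q = 7/10.
Station 1's expected payoff (from either row, since indifferent) is 14·7/10 + 0·3/10 = 49/5.

49/5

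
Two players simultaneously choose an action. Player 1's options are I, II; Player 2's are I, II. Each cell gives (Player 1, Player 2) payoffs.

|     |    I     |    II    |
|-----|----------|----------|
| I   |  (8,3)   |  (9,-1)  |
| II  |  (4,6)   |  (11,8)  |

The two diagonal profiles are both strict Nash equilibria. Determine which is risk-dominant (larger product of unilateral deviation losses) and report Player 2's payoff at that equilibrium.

At both I: Player 1 loses 8 − 4 = 4 by deviating; Player 2 loses 3 − (-1) = 4. Product = 4·4 = 16.
At both II: Player 1 loses 11 − 9 = 2 by deviating; Player 2 loses 8 − 6 = 2. Product = 2·2 = 4.
16 > 4, so both I is risk-dominant. Player 2's payoff there is 3.

3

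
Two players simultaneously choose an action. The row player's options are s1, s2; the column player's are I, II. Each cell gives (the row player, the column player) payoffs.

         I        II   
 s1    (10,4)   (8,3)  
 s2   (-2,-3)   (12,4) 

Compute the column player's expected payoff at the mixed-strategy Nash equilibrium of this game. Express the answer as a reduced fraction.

The row player mixes with probability p on s1, chosen so the column player is indifferent: 4p + (-3)(1−p) = 3p + 4(1−p) gives p = 7/8.
The column player's expected payoff is 4·7/8 + (-3)·1/8 = 25/8.

25/8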